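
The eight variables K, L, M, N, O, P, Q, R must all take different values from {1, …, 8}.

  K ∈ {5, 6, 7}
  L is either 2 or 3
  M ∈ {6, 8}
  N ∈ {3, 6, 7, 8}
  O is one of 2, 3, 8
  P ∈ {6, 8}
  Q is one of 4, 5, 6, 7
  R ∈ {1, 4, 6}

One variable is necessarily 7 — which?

Among the 8 variables, 1 fits only R (and all 8 values in {1, 2, 3, 4, 5, 6, 7, 8} must be used), so R = 1.
The 7 still-open variables together cover exactly {2, 3, 4, 5, 6, 7, 8} — 7 values for 7 variables — and 4 appears only in Q's list, so Q = 4.
The 6 still-open variables draw from only 6 values {2, 3, 5, 6, 7, 8}, so each is used; only K can be 5, hence K = 5.
The 5 still-open variables draw from only 5 values {2, 3, 6, 7, 8}, so each is used; only N can be 7, hence N = 7.

N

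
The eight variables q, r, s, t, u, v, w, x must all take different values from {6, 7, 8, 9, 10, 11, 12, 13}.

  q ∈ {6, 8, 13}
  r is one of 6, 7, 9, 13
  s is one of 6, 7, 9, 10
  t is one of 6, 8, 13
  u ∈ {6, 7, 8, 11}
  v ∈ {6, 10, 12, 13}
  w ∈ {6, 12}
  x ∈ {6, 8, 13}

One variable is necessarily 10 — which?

Among the 8 variables, 11 fits only u (and all 8 values in {6, 7, 8, 9, 10, 11, 12, 13} must be used), so u = 11.
The 3 variables q, t, x are confined to {6, 8, 13}, which locks those values in; drop them from r, s, v, w.
w must be 12 (only option left). Remove 12 from v.
So 10 goes to v.

v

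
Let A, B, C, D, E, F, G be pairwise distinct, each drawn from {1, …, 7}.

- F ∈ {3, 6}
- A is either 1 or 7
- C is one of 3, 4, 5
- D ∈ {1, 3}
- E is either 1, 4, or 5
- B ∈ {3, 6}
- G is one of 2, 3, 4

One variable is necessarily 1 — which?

D

The 7 variables together cover exactly {1, 2, 3, 4, 5, 6, 7} — 7 values for 7 variables — and 2 appears only in G's list, so G = 2.
The 6 still-open variables draw from only 6 values {1, 3, 4, 5, 6, 7}, so each is used; only A can be 7, hence A = 7.
The 2 variables B and F are confined to {3, 6}, which locks those values in; drop them from C, D.
So 1 goes to D.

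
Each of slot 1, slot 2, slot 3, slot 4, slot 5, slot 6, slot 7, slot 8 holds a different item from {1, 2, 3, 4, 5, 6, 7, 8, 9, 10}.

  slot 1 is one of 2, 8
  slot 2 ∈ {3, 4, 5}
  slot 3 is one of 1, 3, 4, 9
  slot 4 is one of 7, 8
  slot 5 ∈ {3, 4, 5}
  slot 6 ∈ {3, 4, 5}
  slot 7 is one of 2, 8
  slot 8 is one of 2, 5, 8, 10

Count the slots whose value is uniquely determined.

The 2 variables slot 1 and slot 7 are confined to {2, 8}, which locks those values in; drop them from slot 4, slot 8.
slot 4 must be 7 (only option left).
The 3 variables slot 2, slot 5, slot 6 are confined to {3, 4, 5}, which locks those values in; drop them from slot 3, slot 8.
slot 8's domain is down to {10}, so slot 8 = 10.
Determined: slot 4=7, slot 8=10. The other slots each still have more than one consistent value. That makes 2.

2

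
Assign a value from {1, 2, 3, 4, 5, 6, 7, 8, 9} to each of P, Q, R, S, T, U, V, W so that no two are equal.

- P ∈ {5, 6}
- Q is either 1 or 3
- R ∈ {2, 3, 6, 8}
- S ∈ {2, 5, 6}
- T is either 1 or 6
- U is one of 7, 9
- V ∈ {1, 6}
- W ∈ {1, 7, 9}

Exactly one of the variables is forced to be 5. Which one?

P

The 8 variables together cover exactly {1, 2, 3, 5, 6, 7, 8, 9} — 8 values for 8 variables — and 8 appears only in R's list, so R = 8.
The 7 still-open variables together cover exactly {1, 2, 3, 5, 6, 7, 9} — 7 values for 7 variables — and 2 appears only in S's list, so S = 2.
The 6 still-open variables draw from only 6 values {1, 3, 5, 6, 7, 9}, so each is used; only Q can be 3, hence Q = 3.
The 5 still-open variables draw from only 5 values {1, 5, 6, 7, 9}, so each is used; only P can be 5, hence P = 5.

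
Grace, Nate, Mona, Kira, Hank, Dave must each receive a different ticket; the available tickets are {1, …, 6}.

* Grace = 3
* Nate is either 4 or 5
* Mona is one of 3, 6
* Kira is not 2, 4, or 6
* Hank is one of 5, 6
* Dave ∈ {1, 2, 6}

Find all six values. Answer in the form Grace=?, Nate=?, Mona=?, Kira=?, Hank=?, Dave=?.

Grace=3, Nate=4, Mona=6, Kira=1, Hank=5, Dave=2

Grace's domain is down to {3}, so Grace = 3. Strike 3 from Mona, Kira.
Mona's domain is down to {6}, so Mona = 6. Eliminate 6 elsewhere: Hank, Dave.
Hank's domain is down to {5}, so Hank = 5. Eliminate 5 elsewhere: Nate, Kira.
Nate has just one choice, so Nate = 4.
Kira's domain is down to {1}, so Kira = 1. Eliminate 1 elsewhere: Dave.
Dave has just one choice, so Dave = 2.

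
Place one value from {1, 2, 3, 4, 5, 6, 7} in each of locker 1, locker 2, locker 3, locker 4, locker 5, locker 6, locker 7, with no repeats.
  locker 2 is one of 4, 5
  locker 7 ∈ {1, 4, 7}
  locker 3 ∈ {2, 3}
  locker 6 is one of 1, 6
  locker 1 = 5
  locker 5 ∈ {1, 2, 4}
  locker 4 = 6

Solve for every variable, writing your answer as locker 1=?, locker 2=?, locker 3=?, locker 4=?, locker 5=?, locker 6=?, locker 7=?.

locker 1=5, locker 2=4, locker 3=3, locker 4=6, locker 5=2, locker 6=1, locker 7=7

locker 1 must be 5 (only option left). So locker 2 can't be 5.
That leaves locker 2 = 4. Strike 4 from locker 5, locker 7.
locker 4 has just one choice, so locker 4 = 6. Remove 6 from locker 6.
locker 6's domain is down to {1}, so locker 6 = 1. Strike 1 from locker 5, locker 7.
That leaves locker 7 = 7.
locker 5 must be 2 (only option left). So locker 3 can't be 2.
That leaves locker 3 = 3.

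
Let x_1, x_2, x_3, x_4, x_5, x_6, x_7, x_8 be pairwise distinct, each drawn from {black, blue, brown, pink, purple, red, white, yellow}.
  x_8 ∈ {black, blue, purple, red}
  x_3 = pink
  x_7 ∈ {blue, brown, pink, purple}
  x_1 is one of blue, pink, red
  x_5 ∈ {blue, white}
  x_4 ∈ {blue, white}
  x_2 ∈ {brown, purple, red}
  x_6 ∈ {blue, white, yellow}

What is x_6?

yellow

x_3 has just one choice, so x_3 = pink. Strike pink from x_1, x_7.
The 7 still-open variables together cover exactly {black, blue, brown, purple, red, white, yellow} — 7 values for 7 variables — and black appears only in x_8's list, so x_8 = black.
Among the 6 still-open variables, yellow fits only x_6 (and all 6 values in {blue, brown, purple, red, white, yellow} must be used), so x_6 = yellow.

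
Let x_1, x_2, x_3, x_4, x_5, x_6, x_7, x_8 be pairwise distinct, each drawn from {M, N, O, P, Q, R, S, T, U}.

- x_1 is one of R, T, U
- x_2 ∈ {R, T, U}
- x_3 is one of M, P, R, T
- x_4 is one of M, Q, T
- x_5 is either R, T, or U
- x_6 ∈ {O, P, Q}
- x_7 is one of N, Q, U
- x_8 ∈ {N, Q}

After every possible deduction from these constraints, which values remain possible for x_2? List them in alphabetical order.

The 8 variables draw from only 8 values {M, N, O, P, Q, R, T, U}, so each is used; only x_6 can be O, hence x_6 = O.
The 7 still-open variables together cover exactly {M, N, P, Q, R, T, U} — 7 values for 7 variables — and P appears only in x_3's list, so x_3 = P.
The 6 still-open variables draw from only 6 values {M, N, Q, R, T, U}, so each is used; only x_4 can be M, hence x_4 = M.
The 3 variables x_1, x_2, x_5 are confined to {R, T, U}, which locks those values in; drop them from x_7.
No further eliminations apply; x_2 can still be any of R, T, U.

R, T, U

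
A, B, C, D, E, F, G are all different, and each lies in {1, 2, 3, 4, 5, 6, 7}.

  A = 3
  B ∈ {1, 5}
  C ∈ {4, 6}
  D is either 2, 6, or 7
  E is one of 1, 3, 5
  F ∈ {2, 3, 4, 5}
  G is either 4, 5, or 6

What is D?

A's domain is down to {3}, so A = 3. Eliminate 3 elsewhere: E, F.
The 6 still-open variables together cover exactly {1, 2, 4, 5, 6, 7} — 6 values for 6 variables — and 7 appears only in D's list, so D = 7.

7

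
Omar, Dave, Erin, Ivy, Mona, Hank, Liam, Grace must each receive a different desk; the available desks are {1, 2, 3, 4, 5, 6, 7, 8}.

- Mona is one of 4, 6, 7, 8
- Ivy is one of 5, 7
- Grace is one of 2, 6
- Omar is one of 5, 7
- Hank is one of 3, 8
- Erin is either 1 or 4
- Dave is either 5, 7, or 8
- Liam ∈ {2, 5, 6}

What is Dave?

Among the 8 variables, 1 fits only Erin (and all 8 values in {1, 2, 3, 4, 5, 6, 7, 8} must be used), so Erin = 1.
The 7 still-open variables together cover exactly {2, 3, 4, 5, 6, 7, 8} — 7 values for 7 variables — and 3 appears only in Hank's list, so Hank = 3.
The 6 still-open variables draw from only 6 values {2, 4, 5, 6, 7, 8}, so each is used; only Mona can be 4, hence Mona = 4.
Among the 5 still-open variables, 8 fits only Dave (and all 5 values in {2, 5, 6, 7, 8} must be used), so Dave = 8.

8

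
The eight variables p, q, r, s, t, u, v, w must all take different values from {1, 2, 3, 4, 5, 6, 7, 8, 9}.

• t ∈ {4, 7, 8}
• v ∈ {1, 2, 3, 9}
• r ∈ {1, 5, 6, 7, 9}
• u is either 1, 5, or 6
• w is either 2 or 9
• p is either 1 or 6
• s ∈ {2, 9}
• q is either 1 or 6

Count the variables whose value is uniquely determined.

3

p and q share exactly the 2 values {1, 6}; by pigeonhole those values go to them, so strike 1, 6 from r, u, v.
u has just one choice, so u = 5. Strike 5 from r.
s and w between them cover only {2, 9} — a naked pair. Remove those values from r, v.
r's domain is down to {7}, so r = 7. Eliminate 7 elsewhere: t.
v has just one choice, so v = 3.
Determined: r=7, u=5, v=3. The other variables each still have more than one consistent value. That makes 3.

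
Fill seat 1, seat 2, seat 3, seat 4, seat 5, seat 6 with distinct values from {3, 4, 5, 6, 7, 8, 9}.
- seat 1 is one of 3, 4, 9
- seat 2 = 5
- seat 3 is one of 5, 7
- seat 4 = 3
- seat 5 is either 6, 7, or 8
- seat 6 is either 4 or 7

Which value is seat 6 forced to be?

seat 2's domain is down to {5}, so seat 2 = 5. Strike 5 from seat 3.
seat 3's domain is down to {7}, so seat 3 = 7. Eliminate 7 elsewhere: seat 5, seat 6.
So seat 6 = 4.

4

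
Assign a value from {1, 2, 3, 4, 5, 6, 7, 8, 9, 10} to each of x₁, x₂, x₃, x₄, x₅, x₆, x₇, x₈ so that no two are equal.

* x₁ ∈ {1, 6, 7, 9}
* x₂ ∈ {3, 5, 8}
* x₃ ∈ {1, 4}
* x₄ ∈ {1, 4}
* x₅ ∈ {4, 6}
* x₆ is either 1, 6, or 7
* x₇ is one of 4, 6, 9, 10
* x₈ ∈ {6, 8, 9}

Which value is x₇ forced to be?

10

x₃ and x₄ share exactly the 2 values {1, 4}; by pigeonhole those values go to them, so strike 1, 4 from x₁, x₅, x₆, x₇.
That leaves x₅ = 6. So x₁, x₆, x₇, x₈ can't be 6.
x₆'s domain is down to {7}, so x₆ = 7. So x₁ can't be 7.
x₁ has just one choice, so x₁ = 9. Eliminate 9 elsewhere: x₇, x₈.
So x₇ = 10.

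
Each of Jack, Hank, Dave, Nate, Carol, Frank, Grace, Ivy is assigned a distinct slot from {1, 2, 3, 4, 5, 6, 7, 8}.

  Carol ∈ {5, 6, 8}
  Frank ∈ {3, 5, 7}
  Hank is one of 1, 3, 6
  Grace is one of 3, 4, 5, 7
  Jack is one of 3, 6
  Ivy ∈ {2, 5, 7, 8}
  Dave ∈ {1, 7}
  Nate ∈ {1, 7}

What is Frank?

The 8 variables together cover exactly {1, 2, 3, 4, 5, 6, 7, 8} — 8 values for 8 variables — and 2 appears only in Ivy's list, so Ivy = 2.
The 7 still-open variables together cover exactly {1, 3, 4, 5, 6, 7, 8} — 7 values for 7 variables — and 4 appears only in Grace's list, so Grace = 4.
The 6 still-open variables together cover exactly {1, 3, 5, 6, 7, 8} — 6 values for 6 variables — and 8 appears only in Carol's list, so Carol = 8.
Among the 5 still-open variables, 5 fits only Frank (and all 5 values in {1, 3, 5, 6, 7} must be used), so Frank = 5.

5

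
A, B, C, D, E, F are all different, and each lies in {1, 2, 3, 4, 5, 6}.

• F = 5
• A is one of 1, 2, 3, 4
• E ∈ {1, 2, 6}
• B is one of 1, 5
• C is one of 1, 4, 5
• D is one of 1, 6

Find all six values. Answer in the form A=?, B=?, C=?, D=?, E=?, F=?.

A=3, B=1, C=4, D=6, E=2, F=5

F must be 5 (only option left). Strike 5 from B, C.
B's domain is down to {1}, so B = 1. Strike 1 from A, C, D, E.
C's domain is down to {4}, so C = 4. Remove 4 from A.
D must be 6 (only option left). Strike 6 from E.
E's domain is down to {2}, so E = 2. So A can't be 2.
A must be 3 (only option left).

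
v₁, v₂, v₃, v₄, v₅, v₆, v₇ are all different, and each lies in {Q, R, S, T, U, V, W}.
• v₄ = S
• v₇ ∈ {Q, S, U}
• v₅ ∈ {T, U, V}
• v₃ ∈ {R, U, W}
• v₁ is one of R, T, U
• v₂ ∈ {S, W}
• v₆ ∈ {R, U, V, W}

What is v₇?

v₄ must be S (only option left). Eliminate S elsewhere: v₂, v₇.
v₂ must be W (only option left). Strike W from v₃, v₆.
The 5 still-open variables draw from only 5 values {Q, R, T, U, V}, so each is used; only v₇ can be Q, hence v₇ = Q.

Q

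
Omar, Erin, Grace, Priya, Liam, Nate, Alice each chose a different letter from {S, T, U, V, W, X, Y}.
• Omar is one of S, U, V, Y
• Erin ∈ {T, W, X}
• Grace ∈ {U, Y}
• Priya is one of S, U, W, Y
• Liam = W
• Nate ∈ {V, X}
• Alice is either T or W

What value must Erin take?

X

Liam has just one choice, so Liam = W. Strike W from Erin, Priya, Alice.
Alice must be T (only option left). Remove T from Erin.
So Erin = X.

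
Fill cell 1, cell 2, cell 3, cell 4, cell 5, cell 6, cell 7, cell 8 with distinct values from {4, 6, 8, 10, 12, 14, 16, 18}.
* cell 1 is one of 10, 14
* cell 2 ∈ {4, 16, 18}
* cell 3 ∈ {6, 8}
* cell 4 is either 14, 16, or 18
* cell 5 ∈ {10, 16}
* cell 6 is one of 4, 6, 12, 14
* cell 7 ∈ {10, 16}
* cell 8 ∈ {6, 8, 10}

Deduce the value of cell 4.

Among the 8 variables, 12 fits only cell 6 (and all 8 values in {4, 6, 8, 10, 12, 14, 16, 18} must be used), so cell 6 = 12.
Among the 7 still-open variables, 4 fits only cell 2 (and all 7 values in {4, 6, 8, 10, 14, 16, 18} must be used), so cell 2 = 4.
The 6 still-open variables together cover exactly {6, 8, 10, 14, 16, 18} — 6 values for 6 variables — and 18 appears only in cell 4's list, so cell 4 = 18.

18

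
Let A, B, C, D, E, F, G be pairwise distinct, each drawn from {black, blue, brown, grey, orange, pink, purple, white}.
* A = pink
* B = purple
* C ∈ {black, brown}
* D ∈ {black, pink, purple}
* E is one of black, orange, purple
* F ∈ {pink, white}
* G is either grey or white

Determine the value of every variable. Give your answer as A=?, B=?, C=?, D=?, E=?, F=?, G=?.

A's domain is down to {pink}, so A = pink. Remove pink from D, F.
B's domain is down to {purple}, so B = purple. So D, E can't be purple.
That leaves D = black. So C, E can't be black.
E must be orange (only option left).
That leaves F = white. Remove white from G.
G has just one choice, so G = grey.
C's domain is down to {brown}, so C = brown.

A=pink, B=purple, C=brown, D=black, E=orange, F=white, G=grey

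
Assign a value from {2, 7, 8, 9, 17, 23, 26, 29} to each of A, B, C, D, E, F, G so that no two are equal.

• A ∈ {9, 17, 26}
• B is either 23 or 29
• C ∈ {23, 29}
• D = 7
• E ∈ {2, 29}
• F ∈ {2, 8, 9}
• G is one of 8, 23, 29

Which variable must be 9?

F

D has just one choice, so D = 7.
B and C between them cover only {23, 29} — a naked pair. Remove those values from E, G.
E must be 2 (only option left). So F can't be 2.
G has just one choice, so G = 8. Strike 8 from F.
So 9 goes to F.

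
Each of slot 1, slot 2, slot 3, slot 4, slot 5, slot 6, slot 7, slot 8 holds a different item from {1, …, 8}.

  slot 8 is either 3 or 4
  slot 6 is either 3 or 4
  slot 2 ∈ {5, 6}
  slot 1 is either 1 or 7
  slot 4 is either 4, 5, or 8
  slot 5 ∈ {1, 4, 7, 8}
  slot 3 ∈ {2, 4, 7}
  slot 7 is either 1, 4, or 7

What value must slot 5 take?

The 8 variables together cover exactly {1, 2, 3, 4, 5, 6, 7, 8} — 8 values for 8 variables — and 2 appears only in slot 3's list, so slot 3 = 2.
Among the 7 still-open variables, 6 fits only slot 2 (and all 7 values in {1, 3, 4, 5, 6, 7, 8} must be used), so slot 2 = 6.
Among the 6 still-open variables, 5 fits only slot 4 (and all 6 values in {1, 3, 4, 5, 7, 8} must be used), so slot 4 = 5.
The 5 still-open variables together cover exactly {1, 3, 4, 7, 8} — 5 values for 5 variables — and 8 appears only in slot 5's list, so slot 5 = 8.

8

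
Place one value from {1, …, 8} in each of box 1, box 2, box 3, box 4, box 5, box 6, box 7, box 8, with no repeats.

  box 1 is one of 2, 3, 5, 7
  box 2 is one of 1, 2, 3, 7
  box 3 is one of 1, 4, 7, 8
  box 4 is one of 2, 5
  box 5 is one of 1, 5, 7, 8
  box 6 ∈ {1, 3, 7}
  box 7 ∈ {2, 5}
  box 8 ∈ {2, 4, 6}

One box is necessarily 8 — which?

The 8 variables draw from only 8 values {1, 2, 3, 4, 5, 6, 7, 8}, so each is used; only box 8 can be 6, hence box 8 = 6.
Among the 7 still-open variables, 4 fits only box 3 (and all 7 values in {1, 2, 3, 4, 5, 7, 8} must be used), so box 3 = 4.
Among the 6 still-open variables, 8 fits only box 5 (and all 6 values in {1, 2, 3, 5, 7, 8} must be used), so box 5 = 8.

box 5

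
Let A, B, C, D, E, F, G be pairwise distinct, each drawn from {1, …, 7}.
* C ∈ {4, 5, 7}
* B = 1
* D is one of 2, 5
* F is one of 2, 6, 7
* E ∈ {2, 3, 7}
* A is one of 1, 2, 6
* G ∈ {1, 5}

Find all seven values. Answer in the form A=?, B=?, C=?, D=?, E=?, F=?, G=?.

B's domain is down to {1}, so B = 1. Remove 1 from A, G.
G's domain is down to {5}, so G = 5. So C, D can't be 5.
D's domain is down to {2}, so D = 2. Eliminate 2 elsewhere: A, E, F.
A's domain is down to {6}, so A = 6. Remove 6 from F.
F's domain is down to {7}, so F = 7. Remove 7 from C, E.
C's domain is down to {4}, so C = 4.
E's domain is down to {3}, so E = 3.

A=6, B=1, C=4, D=2, E=3, F=7, G=5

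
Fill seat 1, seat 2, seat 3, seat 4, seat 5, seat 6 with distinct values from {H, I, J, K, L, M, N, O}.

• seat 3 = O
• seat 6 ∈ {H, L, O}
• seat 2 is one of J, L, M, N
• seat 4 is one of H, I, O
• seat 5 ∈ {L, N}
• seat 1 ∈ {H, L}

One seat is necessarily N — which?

seat 5

seat 3's domain is down to {O}, so seat 3 = O. Strike O from seat 4, seat 6.
The 2 variables seat 1 and seat 6 are confined to {H, L}, which locks those values in; drop them from seat 2, seat 4, seat 5.
So N goes to seat 5.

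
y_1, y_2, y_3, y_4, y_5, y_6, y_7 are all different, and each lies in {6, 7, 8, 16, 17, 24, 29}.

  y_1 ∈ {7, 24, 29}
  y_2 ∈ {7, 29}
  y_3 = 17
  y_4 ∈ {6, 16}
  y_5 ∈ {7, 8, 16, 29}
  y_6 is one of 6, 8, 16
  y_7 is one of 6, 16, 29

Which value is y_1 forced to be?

y_3 has just one choice, so y_3 = 17.
Among the 6 still-open variables, 24 fits only y_1 (and all 6 values in {6, 7, 8, 16, 24, 29} must be used), so y_1 = 24.

24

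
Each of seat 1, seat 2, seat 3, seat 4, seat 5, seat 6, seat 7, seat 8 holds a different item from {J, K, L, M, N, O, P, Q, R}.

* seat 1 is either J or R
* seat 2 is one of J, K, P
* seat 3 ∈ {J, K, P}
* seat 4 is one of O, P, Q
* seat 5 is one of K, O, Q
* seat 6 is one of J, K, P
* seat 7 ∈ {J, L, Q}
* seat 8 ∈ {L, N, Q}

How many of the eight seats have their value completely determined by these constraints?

3

Among the 8 variables, N fits only seat 8 (and all 8 values in {J, K, L, N, O, P, Q, R} must be used), so seat 8 = N.
Among the 7 still-open variables, L fits only seat 7 (and all 7 values in {J, K, L, O, P, Q, R} must be used), so seat 7 = L.
Among the 6 still-open variables, R fits only seat 1 (and all 6 values in {J, K, O, P, Q, R} must be used), so seat 1 = R.
seat 2, seat 3, seat 6 share exactly the 3 values {J, K, P}; by pigeonhole those values go to them, so strike J, K, P from seat 4, seat 5.
Determined: seat 1=R, seat 7=L, seat 8=N. The other seats each still have more than one consistent value. That makes 3.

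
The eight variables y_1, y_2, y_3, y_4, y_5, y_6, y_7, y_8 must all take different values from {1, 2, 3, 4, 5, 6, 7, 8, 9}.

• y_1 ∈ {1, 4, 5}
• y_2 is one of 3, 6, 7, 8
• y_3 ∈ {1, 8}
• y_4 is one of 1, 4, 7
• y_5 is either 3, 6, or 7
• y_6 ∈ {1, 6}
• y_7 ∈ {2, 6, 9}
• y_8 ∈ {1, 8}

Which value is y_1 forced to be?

The 2 variables y_3 and y_8 are confined to {1, 8}, which locks those values in; drop them from y_1, y_2, y_4, y_6.
y_6 must be 6 (only option left). Eliminate 6 elsewhere: y_2, y_5, y_7.
The 2 variables y_2 and y_5 are confined to {3, 7}, which locks those values in; drop them from y_4.
y_4 has just one choice, so y_4 = 4. Remove 4 from y_1.
So y_1 = 5.

5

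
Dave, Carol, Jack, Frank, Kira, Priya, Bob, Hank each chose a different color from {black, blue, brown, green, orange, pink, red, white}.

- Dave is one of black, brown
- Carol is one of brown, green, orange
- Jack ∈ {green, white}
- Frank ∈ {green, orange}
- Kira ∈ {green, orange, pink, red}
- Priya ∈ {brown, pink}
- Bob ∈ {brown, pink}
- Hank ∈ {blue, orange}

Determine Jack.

The 8 variables together cover exactly {black, blue, brown, green, orange, pink, red, white} — 8 values for 8 variables — and black appears only in Dave's list, so Dave = black.
Among the 7 still-open variables, blue fits only Hank (and all 7 values in {blue, brown, green, orange, pink, red, white} must be used), so Hank = blue.
The 6 still-open variables together cover exactly {brown, green, orange, pink, red, white} — 6 values for 6 variables — and red appears only in Kira's list, so Kira = red.
Among the 5 still-open variables, white fits only Jack (and all 5 values in {brown, green, orange, pink, white} must be used), so Jack = white.

white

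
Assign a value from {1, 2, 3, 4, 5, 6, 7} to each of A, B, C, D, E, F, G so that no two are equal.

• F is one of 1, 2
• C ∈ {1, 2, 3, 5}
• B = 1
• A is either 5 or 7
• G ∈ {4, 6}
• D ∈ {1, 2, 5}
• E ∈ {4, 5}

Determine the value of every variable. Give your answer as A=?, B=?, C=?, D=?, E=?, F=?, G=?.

B's domain is down to {1}, so B = 1. Eliminate 1 elsewhere: C, D, F.
F must be 2 (only option left). Eliminate 2 elsewhere: C, D.
That leaves D = 5. Remove 5 from A, C, E.
E must be 4 (only option left). Remove 4 from G.
G must be 6 (only option left).
A has just one choice, so A = 7.
C's domain is down to {3}, so C = 3.

A=7, B=1, C=3, D=5, E=4, F=2, G=6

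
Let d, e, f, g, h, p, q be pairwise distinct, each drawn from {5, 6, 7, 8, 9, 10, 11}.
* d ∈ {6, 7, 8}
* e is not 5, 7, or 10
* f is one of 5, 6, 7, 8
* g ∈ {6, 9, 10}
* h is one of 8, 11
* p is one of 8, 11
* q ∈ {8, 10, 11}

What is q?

The 7 variables together cover exactly {5, 6, 7, 8, 9, 10, 11} — 7 values for 7 variables — and 5 appears only in f's list, so f = 5.
The 6 still-open variables draw from only 6 values {6, 7, 8, 9, 10, 11}, so each is used; only d can be 7, hence d = 7.
The 2 variables h and p are confined to {8, 11}, which locks those values in; drop them from e, q.
So q = 10.

10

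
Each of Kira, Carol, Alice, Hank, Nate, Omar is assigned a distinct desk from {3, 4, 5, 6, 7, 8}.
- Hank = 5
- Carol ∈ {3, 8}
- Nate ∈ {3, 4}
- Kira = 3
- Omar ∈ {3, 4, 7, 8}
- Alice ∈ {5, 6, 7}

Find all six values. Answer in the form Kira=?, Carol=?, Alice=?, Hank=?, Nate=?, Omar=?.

Kira's domain is down to {3}, so Kira = 3. Eliminate 3 elsewhere: Carol, Nate, Omar.
Carol must be 8 (only option left). Strike 8 from Omar.
Hank's domain is down to {5}, so Hank = 5. So Alice can't be 5.
Nate must be 4 (only option left). Eliminate 4 elsewhere: Omar.
That leaves Omar = 7. Remove 7 from Alice.
Alice must be 6 (only option left).

Kira=3, Carol=8, Alice=6, Hank=5, Nate=4, Omar=7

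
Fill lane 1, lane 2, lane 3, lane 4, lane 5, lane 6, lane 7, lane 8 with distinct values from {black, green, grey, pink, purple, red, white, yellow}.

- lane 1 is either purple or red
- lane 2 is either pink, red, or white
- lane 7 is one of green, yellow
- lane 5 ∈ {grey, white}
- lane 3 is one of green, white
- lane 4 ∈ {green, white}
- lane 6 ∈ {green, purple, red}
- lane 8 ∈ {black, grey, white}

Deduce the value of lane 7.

Among the 8 variables, black fits only lane 8 (and all 8 values in {black, green, grey, pink, purple, red, white, yellow} must be used), so lane 8 = black.
The 7 still-open variables draw from only 7 values {green, grey, pink, purple, red, white, yellow}, so each is used; only lane 5 can be grey, hence lane 5 = grey.
Among the 6 still-open variables, pink fits only lane 2 (and all 6 values in {green, pink, purple, red, white, yellow} must be used), so lane 2 = pink.
Among the 5 still-open variables, yellow fits only lane 7 (and all 5 values in {green, purple, red, white, yellow} must be used), so lane 7 = yellow.

yellow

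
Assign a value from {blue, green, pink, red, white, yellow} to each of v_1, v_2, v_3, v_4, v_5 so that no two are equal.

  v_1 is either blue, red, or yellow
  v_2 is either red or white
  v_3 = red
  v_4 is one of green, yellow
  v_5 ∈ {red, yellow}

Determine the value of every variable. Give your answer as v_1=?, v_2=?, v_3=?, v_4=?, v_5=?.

v_3's domain is down to {red}, so v_3 = red. So v_1, v_2, v_5 can't be red.
v_5 has just one choice, so v_5 = yellow. Eliminate yellow elsewhere: v_1, v_4.
v_1 must be blue (only option left).
v_2's domain is down to {white}, so v_2 = white.
v_4 must be green (only option left).

v_1=blue, v_2=white, v_3=red, v_4=green, v_5=yellow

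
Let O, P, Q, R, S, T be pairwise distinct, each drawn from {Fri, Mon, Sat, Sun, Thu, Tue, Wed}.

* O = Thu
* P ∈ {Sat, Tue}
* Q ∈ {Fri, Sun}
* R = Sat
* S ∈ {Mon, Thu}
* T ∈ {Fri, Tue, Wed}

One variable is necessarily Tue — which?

O's domain is down to {Thu}, so O = Thu. So S can't be Thu.
R must be Sat (only option left). So P can't be Sat.
So Tue goes to P.

P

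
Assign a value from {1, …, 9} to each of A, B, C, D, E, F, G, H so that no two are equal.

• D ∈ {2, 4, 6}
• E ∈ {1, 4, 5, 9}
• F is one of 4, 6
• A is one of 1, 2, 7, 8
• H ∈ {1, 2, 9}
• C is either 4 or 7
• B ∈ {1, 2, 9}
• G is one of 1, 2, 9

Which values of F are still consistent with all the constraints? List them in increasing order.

4, 6

The 8 variables together cover exactly {1, 2, 4, 5, 6, 7, 8, 9} — 8 values for 8 variables — and 5 appears only in E's list, so E = 5.
The 7 still-open variables together cover exactly {1, 2, 4, 6, 7, 8, 9} — 7 values for 7 variables — and 8 appears only in A's list, so A = 8.
The 6 still-open variables draw from only 6 values {1, 2, 4, 6, 7, 9}, so each is used; only C can be 7, hence C = 7.
The 3 variables B, G, H are confined to {1, 2, 9}, which locks those values in; drop them from D.
No further eliminations apply; F can still be any of 4, 6.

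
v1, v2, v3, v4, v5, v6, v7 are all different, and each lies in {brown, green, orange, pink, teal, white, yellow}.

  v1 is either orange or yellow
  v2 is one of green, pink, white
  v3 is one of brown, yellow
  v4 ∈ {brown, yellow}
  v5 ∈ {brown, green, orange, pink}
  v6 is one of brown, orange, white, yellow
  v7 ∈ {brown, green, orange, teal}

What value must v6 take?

white

The 7 variables together cover exactly {brown, green, orange, pink, teal, white, yellow} — 7 values for 7 variables — and teal appears only in v7's list, so v7 = teal.
v3 and v4 between them cover only {brown, yellow} — a naked pair. Remove those values from v1, v5, v6.
That leaves v1 = orange. Remove orange from v5, v6.
So v6 = white.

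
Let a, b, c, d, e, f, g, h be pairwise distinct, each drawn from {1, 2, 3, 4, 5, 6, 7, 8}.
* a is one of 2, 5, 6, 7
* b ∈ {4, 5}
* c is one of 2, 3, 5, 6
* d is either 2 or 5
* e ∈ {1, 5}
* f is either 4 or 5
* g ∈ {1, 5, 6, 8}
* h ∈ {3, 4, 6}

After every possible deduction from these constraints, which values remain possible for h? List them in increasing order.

The 8 variables together cover exactly {1, 2, 3, 4, 5, 6, 7, 8} — 8 values for 8 variables — and 7 appears only in a's list, so a = 7.
The 7 still-open variables together cover exactly {1, 2, 3, 4, 5, 6, 8} — 7 values for 7 variables — and 8 appears only in g's list, so g = 8.
The 6 still-open variables together cover exactly {1, 2, 3, 4, 5, 6} — 6 values for 6 variables — and 1 appears only in e's list, so e = 1.
b and f between them cover only {4, 5} — a naked pair. Remove those values from c, d, h.
d must be 2 (only option left). Strike 2 from c.
No further eliminations apply; h can still be any of 3, 6.

3, 6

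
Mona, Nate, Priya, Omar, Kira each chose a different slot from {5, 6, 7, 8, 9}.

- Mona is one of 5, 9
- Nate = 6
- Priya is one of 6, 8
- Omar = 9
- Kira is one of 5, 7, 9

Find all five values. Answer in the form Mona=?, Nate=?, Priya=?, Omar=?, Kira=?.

Nate's domain is down to {6}, so Nate = 6. So Priya can't be 6.
That leaves Priya = 8.
That leaves Omar = 9. Remove 9 from Mona, Kira.
Mona must be 5 (only option left). Eliminate 5 elsewhere: Kira.
Kira has just one choice, so Kira = 7.

Mona=5, Nate=6, Priya=8, Omar=9, Kira=7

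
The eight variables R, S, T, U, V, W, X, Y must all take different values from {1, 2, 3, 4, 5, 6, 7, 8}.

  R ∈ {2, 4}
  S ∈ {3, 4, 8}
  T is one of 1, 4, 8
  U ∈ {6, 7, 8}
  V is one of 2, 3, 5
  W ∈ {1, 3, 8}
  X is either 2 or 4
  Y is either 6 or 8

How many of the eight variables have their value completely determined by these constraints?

3

The 8 variables together cover exactly {1, 2, 3, 4, 5, 6, 7, 8} — 8 values for 8 variables — and 5 appears only in V's list, so V = 5.
The 7 still-open variables together cover exactly {1, 2, 3, 4, 6, 7, 8} — 7 values for 7 variables — and 7 appears only in U's list, so U = 7.
Among the 6 still-open variables, 6 fits only Y (and all 6 values in {1, 2, 3, 4, 6, 8} must be used), so Y = 6.
R and X between them cover only {2, 4} — a naked pair. Remove those values from S, T.
Determined: U=7, V=5, Y=6. The other variables each still have more than one consistent value. That makes 3.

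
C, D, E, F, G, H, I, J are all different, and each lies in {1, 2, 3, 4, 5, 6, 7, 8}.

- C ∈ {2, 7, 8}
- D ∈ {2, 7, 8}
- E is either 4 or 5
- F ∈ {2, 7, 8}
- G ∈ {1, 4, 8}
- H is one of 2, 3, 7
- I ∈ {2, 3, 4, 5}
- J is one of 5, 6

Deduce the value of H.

3

The 8 variables draw from only 8 values {1, 2, 3, 4, 5, 6, 7, 8}, so each is used; only G can be 1, hence G = 1.
Among the 7 still-open variables, 6 fits only J (and all 7 values in {2, 3, 4, 5, 6, 7, 8} must be used), so J = 6.
The 3 variables C, D, F are confined to {2, 7, 8}, which locks those values in; drop them from H, I.
So H = 3.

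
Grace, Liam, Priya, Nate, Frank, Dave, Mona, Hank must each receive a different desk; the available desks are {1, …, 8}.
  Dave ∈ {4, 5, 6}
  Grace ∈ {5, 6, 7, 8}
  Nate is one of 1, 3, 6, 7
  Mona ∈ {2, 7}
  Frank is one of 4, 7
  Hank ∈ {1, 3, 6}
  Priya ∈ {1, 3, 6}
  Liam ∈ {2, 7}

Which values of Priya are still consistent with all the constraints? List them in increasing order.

1, 3, 6

Among the 8 variables, 8 fits only Grace (and all 8 values in {1, 2, 3, 4, 5, 6, 7, 8} must be used), so Grace = 8.
Among the 7 still-open variables, 5 fits only Dave (and all 7 values in {1, 2, 3, 4, 5, 6, 7} must be used), so Dave = 5.
Among the 6 still-open variables, 4 fits only Frank (and all 6 values in {1, 2, 3, 4, 6, 7} must be used), so Frank = 4.
The 2 variables Liam and Mona are confined to {2, 7}, which locks those values in; drop them from Nate.
No further eliminations apply; Priya can still be any of 1, 3, 6.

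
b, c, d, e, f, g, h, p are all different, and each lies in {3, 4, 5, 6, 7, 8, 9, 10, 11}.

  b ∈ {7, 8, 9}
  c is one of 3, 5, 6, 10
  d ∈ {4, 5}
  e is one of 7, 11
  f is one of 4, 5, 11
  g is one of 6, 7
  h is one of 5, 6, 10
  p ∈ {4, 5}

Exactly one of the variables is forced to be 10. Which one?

h

d and p between them cover only {4, 5} — a naked pair. Remove those values from c, f, h.
That leaves f = 11. Remove 11 from e.
e has just one choice, so e = 7. Remove 7 from b, g.
g must be 6 (only option left). So c, h can't be 6.
So 10 goes to h.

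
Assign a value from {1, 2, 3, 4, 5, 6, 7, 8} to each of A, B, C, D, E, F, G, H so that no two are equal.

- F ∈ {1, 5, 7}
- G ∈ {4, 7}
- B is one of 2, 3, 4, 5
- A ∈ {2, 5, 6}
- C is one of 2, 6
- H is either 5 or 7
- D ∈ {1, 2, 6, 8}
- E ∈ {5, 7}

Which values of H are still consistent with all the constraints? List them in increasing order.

The 8 variables together cover exactly {1, 2, 3, 4, 5, 6, 7, 8} — 8 values for 8 variables — and 3 appears only in B's list, so B = 3.
The 7 still-open variables draw from only 7 values {1, 2, 4, 5, 6, 7, 8}, so each is used; only G can be 4, hence G = 4.
The 6 still-open variables draw from only 6 values {1, 2, 5, 6, 7, 8}, so each is used; only D can be 8, hence D = 8.
Among the 5 still-open variables, 1 fits only F (and all 5 values in {1, 2, 5, 6, 7} must be used), so F = 1.
E and H between them cover only {5, 7} — a naked pair. Remove those values from A.
No further eliminations apply; H can still be any of 5, 7.

5, 7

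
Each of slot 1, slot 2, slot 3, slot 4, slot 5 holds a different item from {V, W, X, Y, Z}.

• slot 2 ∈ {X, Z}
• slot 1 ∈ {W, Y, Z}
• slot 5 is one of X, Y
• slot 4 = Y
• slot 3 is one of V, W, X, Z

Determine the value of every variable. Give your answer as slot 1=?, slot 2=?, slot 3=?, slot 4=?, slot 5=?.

slot 4 must be Y (only option left). Eliminate Y elsewhere: slot 1, slot 5.
That leaves slot 5 = X. So slot 2, slot 3 can't be X.
slot 2 must be Z (only option left). Strike Z from slot 1, slot 3.
slot 1 must be W (only option left). Strike W from slot 3.
That leaves slot 3 = V.

slot 1=W, slot 2=Z, slot 3=V, slot 4=Y, slot 5=X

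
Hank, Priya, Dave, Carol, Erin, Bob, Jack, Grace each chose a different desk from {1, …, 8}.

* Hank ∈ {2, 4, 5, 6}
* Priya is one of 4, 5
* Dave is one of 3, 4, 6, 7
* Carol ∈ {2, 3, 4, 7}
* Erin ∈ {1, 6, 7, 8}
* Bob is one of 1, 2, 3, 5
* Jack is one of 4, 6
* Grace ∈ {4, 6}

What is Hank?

The 8 variables draw from only 8 values {1, 2, 3, 4, 5, 6, 7, 8}, so each is used; only Erin can be 8, hence Erin = 8.
The 7 still-open variables draw from only 7 values {1, 2, 3, 4, 5, 6, 7}, so each is used; only Bob can be 1, hence Bob = 1.
Jack and Grace between them cover only {4, 6} — a naked pair. Remove those values from Hank, Priya, Dave, Carol.
Priya has just one choice, so Priya = 5. Remove 5 from Hank.
So Hank = 2.

2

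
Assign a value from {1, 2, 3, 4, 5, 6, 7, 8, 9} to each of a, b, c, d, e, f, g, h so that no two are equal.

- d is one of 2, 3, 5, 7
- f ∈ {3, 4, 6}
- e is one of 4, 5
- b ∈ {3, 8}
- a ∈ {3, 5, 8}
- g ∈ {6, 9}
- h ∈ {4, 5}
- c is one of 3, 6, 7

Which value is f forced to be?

The 8 variables draw from only 8 values {2, 3, 4, 5, 6, 7, 8, 9}, so each is used; only d can be 2, hence d = 2.
The 7 still-open variables draw from only 7 values {3, 4, 5, 6, 7, 8, 9}, so each is used; only c can be 7, hence c = 7.
The 6 still-open variables draw from only 6 values {3, 4, 5, 6, 8, 9}, so each is used; only g can be 9, hence g = 9.
The 5 still-open variables draw from only 5 values {3, 4, 5, 6, 8}, so each is used; only f can be 6, hence f = 6.

6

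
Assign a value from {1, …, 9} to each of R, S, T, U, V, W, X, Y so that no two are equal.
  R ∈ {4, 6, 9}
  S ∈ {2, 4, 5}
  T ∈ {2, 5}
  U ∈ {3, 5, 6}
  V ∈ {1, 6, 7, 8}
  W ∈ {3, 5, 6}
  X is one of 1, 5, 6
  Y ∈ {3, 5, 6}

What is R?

9

U, W, Y between them cover only {3, 5, 6} — a naked triple. Remove those values from R, S, T, V, X.
T has just one choice, so T = 2. Strike 2 from S.
X's domain is down to {1}, so X = 1. Strike 1 from V.
S has just one choice, so S = 4. So R can't be 4.
So R = 9.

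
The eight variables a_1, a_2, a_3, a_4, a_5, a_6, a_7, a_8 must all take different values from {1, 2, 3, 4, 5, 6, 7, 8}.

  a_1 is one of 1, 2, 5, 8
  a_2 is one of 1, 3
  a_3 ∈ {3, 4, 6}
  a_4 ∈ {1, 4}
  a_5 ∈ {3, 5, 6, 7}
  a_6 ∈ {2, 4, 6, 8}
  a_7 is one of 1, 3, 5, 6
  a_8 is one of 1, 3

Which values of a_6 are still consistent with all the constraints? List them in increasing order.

The 8 variables together cover exactly {1, 2, 3, 4, 5, 6, 7, 8} — 8 values for 8 variables — and 7 appears only in a_5's list, so a_5 = 7.
a_2 and a_8 between them cover only {1, 3} — a naked pair. Remove those values from a_1, a_3, a_4, a_7.
a_4's domain is down to {4}, so a_4 = 4. Eliminate 4 elsewhere: a_3, a_6.
a_3 has just one choice, so a_3 = 6. Strike 6 from a_6, a_7.
a_7's domain is down to {5}, so a_7 = 5. So a_1 can't be 5.
No further eliminations apply; a_6 can still be any of 2, 8.

2, 8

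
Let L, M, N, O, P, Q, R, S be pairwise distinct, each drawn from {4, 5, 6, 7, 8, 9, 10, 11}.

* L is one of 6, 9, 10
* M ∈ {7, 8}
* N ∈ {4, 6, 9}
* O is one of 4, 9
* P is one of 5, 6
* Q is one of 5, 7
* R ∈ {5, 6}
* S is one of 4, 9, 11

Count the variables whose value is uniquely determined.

4

Among the 8 variables, 8 fits only M (and all 8 values in {4, 5, 6, 7, 8, 9, 10, 11} must be used), so M = 8.
Among the 7 still-open variables, 7 fits only Q (and all 7 values in {4, 5, 6, 7, 9, 10, 11} must be used), so Q = 7.
The 6 still-open variables together cover exactly {4, 5, 6, 9, 10, 11} — 6 values for 6 variables — and 10 appears only in L's list, so L = 10.
Among the 5 still-open variables, 11 fits only S (and all 5 values in {4, 5, 6, 9, 11} must be used), so S = 11.
P and R share exactly the 2 values {5, 6}; by pigeonhole those values go to them, so strike 5, 6 from N.
Determined: L=10, M=8, Q=7, S=11. The other variables each still have more than one consistent value. That makes 4.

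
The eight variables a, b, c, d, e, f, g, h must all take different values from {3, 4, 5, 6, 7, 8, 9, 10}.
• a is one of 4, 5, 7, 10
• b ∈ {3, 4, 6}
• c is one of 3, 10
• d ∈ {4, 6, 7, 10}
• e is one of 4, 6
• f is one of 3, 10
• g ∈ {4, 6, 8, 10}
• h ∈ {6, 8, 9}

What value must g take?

8

Among the 8 variables, 5 fits only a (and all 8 values in {3, 4, 5, 6, 7, 8, 9, 10} must be used), so a = 5.
Among the 7 still-open variables, 7 fits only d (and all 7 values in {3, 4, 6, 7, 8, 9, 10} must be used), so d = 7.
The 6 still-open variables together cover exactly {3, 4, 6, 8, 9, 10} — 6 values for 6 variables — and 9 appears only in h's list, so h = 9.
Among the 5 still-open variables, 8 fits only g (and all 5 values in {3, 4, 6, 8, 10} must be used), so g = 8.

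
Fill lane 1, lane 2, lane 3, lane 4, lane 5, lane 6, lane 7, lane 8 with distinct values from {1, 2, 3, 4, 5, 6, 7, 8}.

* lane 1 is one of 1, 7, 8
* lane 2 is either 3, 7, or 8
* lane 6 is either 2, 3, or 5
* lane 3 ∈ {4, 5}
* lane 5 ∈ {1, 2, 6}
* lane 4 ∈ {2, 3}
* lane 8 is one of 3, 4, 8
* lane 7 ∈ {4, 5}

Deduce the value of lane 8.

8

Among the 8 variables, 6 fits only lane 5 (and all 8 values in {1, 2, 3, 4, 5, 6, 7, 8} must be used), so lane 5 = 6.
The 7 still-open variables draw from only 7 values {1, 2, 3, 4, 5, 7, 8}, so each is used; only lane 1 can be 1, hence lane 1 = 1.
The 6 still-open variables together cover exactly {2, 3, 4, 5, 7, 8} — 6 values for 6 variables — and 7 appears only in lane 2's list, so lane 2 = 7.
The 5 still-open variables draw from only 5 values {2, 3, 4, 5, 8}, so each is used; only lane 8 can be 8, hence lane 8 = 8.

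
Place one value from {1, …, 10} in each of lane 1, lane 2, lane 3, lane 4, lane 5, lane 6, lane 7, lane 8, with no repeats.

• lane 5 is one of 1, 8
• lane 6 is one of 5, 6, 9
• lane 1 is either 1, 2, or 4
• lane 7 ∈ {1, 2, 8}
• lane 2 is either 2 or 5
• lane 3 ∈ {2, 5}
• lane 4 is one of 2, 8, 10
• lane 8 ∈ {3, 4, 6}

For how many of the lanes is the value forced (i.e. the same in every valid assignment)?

lane 2 and lane 3 between them cover only {2, 5} — a naked pair. Remove those values from lane 1, lane 4, lane 6, lane 7.
lane 5 and lane 7 between them cover only {1, 8} — a naked pair. Remove those values from lane 1, lane 4.
lane 1 must be 4 (only option left). Remove 4 from lane 8.
lane 4 has just one choice, so lane 4 = 10.
Determined: lane 1=4, lane 4=10. The other lanes each still have more than one consistent value. That makes 2.

2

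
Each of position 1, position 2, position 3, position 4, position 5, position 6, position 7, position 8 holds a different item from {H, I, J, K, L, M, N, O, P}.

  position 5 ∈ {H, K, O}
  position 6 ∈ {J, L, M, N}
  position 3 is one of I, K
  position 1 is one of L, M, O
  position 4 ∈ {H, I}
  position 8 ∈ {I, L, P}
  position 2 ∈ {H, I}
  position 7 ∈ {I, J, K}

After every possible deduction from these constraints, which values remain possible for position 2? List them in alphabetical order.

position 2 and position 4 between them cover only {H, I} — a naked pair. Remove those values from position 3, position 5, position 7, position 8.
That leaves position 3 = K. Strike K from position 5, position 7.
position 5's domain is down to {O}, so position 5 = O. Eliminate O elsewhere: position 1.
position 7's domain is down to {J}, so position 7 = J. So position 6 can't be J.
No further eliminations apply; position 2 can still be any of H, I.

H, I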